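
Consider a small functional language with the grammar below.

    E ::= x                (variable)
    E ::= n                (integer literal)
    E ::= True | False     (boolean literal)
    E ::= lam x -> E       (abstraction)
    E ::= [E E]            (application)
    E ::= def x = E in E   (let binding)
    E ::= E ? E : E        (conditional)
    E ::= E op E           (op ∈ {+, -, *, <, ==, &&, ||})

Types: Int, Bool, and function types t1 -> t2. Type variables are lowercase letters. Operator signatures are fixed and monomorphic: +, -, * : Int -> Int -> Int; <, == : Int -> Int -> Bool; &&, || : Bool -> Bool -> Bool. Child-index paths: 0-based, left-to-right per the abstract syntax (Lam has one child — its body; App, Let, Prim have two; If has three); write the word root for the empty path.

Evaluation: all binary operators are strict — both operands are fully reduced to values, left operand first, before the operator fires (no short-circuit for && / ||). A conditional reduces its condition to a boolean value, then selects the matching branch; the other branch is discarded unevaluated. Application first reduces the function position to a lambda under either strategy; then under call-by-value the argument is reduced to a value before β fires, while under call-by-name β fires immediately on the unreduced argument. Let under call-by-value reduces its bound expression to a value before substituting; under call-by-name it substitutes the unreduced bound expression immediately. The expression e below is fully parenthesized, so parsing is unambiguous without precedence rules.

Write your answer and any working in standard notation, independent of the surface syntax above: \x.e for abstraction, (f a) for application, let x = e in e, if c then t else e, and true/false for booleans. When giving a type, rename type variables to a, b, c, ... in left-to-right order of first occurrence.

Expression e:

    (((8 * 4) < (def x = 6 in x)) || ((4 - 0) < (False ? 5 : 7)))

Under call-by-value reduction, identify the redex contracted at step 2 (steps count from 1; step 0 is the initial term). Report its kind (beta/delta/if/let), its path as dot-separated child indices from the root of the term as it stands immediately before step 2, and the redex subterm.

Answer: let at 0.1 : (let x = 6 in x)

Trace:
step 0: (((8 * 4) < (let x = 6 in x)) || ((4 - 0) < (if false then 5 else 7)))
step 1: [delta@0.0] ((32 < (let x = 6 in x)) || ((4 - 0) < (if false then 5 else 7)))
step 2: [let@0.1] ((32 < 6) || ((4 - 0) < (if false then 5 else 7)))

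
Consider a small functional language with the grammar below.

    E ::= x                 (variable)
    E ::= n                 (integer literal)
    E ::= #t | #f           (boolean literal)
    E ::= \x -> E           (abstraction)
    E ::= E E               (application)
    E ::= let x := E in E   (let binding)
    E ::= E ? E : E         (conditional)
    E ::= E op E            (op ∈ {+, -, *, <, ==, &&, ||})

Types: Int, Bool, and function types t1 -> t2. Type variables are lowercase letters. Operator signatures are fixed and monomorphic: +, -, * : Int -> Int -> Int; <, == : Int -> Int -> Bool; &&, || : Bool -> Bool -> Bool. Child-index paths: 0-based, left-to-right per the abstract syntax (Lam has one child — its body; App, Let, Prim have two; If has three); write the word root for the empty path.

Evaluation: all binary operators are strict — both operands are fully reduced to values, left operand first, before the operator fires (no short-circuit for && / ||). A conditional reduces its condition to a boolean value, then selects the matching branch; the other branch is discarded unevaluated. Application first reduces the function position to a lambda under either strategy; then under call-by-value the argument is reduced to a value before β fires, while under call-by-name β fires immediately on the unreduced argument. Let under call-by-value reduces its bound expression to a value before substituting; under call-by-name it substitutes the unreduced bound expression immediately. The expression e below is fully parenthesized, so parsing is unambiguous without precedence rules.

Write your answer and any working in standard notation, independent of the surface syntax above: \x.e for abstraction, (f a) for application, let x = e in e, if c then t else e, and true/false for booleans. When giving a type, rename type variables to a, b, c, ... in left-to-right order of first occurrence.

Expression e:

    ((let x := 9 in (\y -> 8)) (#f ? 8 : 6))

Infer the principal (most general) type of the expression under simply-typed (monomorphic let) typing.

Working:
let x : Int
\y._ : a -> Int
  unify Bool ~ Bool
  unify Int ~ Int
  unify a -> Int ~ Int -> b
  unify a ~ Int
  unify Int ~ b
_ _ : Int

Answer: Int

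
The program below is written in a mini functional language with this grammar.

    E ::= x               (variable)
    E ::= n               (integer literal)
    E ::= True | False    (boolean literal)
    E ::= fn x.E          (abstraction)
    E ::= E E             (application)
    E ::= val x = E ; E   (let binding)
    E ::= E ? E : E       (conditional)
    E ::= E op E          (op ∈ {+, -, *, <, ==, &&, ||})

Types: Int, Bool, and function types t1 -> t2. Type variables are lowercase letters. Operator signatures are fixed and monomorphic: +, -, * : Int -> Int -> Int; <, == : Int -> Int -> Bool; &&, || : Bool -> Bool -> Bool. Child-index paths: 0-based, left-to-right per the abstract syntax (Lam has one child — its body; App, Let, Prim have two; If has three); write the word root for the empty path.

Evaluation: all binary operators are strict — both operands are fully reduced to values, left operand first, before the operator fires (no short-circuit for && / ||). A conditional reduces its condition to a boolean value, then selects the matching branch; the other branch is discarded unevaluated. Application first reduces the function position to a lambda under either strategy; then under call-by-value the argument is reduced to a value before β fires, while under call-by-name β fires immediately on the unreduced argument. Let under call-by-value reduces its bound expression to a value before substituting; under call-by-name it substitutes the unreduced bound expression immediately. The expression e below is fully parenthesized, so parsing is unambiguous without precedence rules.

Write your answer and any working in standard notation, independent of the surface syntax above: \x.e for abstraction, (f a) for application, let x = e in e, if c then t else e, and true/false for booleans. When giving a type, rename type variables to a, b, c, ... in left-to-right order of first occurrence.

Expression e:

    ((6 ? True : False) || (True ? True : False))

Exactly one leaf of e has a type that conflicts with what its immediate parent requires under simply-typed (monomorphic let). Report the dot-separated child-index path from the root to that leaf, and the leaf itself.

Answer: 0.0 : 6

Working:
  unify Int ~ Bool
  FAIL: mismatch Int ~ Bool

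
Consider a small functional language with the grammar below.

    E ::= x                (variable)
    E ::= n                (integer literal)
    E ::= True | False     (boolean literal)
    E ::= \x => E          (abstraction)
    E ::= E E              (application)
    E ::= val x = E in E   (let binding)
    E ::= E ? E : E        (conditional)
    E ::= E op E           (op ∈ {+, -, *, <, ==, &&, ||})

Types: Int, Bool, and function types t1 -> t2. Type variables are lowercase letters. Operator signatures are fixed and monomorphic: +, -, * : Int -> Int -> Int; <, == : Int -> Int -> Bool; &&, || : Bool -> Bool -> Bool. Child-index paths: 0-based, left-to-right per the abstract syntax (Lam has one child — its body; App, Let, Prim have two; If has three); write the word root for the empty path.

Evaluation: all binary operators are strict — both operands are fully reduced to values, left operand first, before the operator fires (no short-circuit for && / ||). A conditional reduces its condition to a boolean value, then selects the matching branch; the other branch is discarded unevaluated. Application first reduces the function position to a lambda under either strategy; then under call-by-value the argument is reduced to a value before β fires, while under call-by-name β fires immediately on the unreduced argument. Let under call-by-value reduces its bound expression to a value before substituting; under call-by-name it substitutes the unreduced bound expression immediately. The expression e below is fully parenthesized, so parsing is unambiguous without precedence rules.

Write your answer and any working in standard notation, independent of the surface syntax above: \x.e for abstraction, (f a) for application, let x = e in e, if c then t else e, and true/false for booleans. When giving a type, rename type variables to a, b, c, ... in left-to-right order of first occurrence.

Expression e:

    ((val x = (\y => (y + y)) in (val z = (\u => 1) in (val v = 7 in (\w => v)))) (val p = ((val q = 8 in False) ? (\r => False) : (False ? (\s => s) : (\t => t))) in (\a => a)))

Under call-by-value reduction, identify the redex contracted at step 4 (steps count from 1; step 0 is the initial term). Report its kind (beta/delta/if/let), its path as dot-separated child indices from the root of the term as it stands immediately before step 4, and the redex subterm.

Answer: let at 1.0.0 : (let q = 8 in false)

Trace:
step 0: ((let x = (\y.(y + y)) in (let z = (\u.1) in (let v = 7 in (\w.v)))) (let p = (if (let q = 8 in false) then (\r.false) else (if false then (\s.s) else (\t.t))) in (\a.a)))
step 1: [let@0] ((let z = (\u.1) in (let v = 7 in (\w.v))) (let p = (if (let q = 8 in false) then (\r.false) else (if false then (\s.s) else (\t.t))) in (\a.a)))
step 2: [let@0] ((let v = 7 in (\w.v)) (let p = (if (let q = 8 in false) then (\r.false) else (if false then (\s.s) else (\t.t))) in (\a.a)))
step 3: [let@0] ((\w.7) (let p = (if (let q = 8 in false) then (\r.false) else (if false then (\s.s) else (\t.t))) in (\a.a)))
step 4: [let@1.0.0] ((\w.7) (let p = (if false then (\r.false) else (if false then (\s.s) else (\t.t))) in (\a.a)))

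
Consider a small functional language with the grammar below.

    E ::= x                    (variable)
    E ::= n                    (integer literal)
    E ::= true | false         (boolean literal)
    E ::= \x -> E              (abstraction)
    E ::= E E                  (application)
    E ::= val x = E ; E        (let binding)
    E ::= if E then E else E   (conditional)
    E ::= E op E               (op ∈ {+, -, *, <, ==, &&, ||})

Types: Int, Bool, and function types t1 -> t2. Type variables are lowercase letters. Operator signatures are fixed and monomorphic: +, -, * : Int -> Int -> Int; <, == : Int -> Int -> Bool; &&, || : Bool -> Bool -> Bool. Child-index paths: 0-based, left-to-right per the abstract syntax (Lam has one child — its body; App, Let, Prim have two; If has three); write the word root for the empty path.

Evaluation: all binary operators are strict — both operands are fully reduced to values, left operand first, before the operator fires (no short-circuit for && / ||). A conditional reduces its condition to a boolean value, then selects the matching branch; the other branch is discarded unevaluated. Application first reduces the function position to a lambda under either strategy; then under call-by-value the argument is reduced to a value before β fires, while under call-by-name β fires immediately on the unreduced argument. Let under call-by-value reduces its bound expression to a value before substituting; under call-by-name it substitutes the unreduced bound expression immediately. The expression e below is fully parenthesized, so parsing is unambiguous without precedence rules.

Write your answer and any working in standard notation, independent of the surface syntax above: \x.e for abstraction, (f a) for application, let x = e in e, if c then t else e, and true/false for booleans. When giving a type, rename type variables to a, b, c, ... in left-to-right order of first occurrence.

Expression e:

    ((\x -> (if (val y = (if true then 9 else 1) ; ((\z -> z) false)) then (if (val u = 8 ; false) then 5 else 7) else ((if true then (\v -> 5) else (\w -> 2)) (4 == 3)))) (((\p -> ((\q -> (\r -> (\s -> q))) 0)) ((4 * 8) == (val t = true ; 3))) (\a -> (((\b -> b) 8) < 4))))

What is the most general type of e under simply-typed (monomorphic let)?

Derivation:
  unify Bool ~ Bool
  unify Int ~ Int
let y : Int
z : b
\z._ : b -> b
  unify b -> b ~ Bool -> c
  unify b ~ Bool
  unify Bool ~ c
_ _ : Bool
  unify Bool ~ Bool
let u : Int
  unify Bool ~ Bool
  unify Int ~ Int
  unify Bool ~ Bool
\v._ : d -> Int
\w._ : e -> Int
  unify d -> Int ~ e -> Int
  unify d ~ e
  unify Int ~ Int
  unify Int ~ Int
  unify Int ~ Int
  unify e -> Int ~ Bool -> f
  unify e ~ Bool
  unify Int ~ f
_ _ : Int
  unify Int ~ Int
\x._ : a -> Int
q : h
\s._ : j -> h
\r._ : i -> j -> h
\q._ : h -> i -> j -> h
  unify h -> i -> j -> h ~ Int -> k
  unify h ~ Int
  unify i -> j -> Int ~ k
_ _ : i -> j -> Int
\p._ : g -> i -> j -> Int
  unify Int ~ Int
  unify Int ~ Int
  unify Int ~ Int
let t : Bool
  unify Int ~ Int
  unify g -> i -> j -> Int ~ Bool -> l
  unify g ~ Bool
  unify i -> j -> Int ~ l
_ _ : i -> j -> Int
b : n
\b._ : n -> n
  unify n -> n ~ Int -> o
  unify n ~ Int
  unify Int ~ o
_ _ : Int
  unify Int ~ Int
  unify Int ~ Int
\a._ : m -> Bool
  unify i -> j -> Int ~ (m -> Bool) -> p
  unify i ~ m -> Bool
  unify j -> Int ~ p
_ _ : j -> Int
  unify a -> Int ~ (j -> Int) -> q
  unify a ~ j -> Int
  unify Int ~ q
_ _ : Int

Answer: Int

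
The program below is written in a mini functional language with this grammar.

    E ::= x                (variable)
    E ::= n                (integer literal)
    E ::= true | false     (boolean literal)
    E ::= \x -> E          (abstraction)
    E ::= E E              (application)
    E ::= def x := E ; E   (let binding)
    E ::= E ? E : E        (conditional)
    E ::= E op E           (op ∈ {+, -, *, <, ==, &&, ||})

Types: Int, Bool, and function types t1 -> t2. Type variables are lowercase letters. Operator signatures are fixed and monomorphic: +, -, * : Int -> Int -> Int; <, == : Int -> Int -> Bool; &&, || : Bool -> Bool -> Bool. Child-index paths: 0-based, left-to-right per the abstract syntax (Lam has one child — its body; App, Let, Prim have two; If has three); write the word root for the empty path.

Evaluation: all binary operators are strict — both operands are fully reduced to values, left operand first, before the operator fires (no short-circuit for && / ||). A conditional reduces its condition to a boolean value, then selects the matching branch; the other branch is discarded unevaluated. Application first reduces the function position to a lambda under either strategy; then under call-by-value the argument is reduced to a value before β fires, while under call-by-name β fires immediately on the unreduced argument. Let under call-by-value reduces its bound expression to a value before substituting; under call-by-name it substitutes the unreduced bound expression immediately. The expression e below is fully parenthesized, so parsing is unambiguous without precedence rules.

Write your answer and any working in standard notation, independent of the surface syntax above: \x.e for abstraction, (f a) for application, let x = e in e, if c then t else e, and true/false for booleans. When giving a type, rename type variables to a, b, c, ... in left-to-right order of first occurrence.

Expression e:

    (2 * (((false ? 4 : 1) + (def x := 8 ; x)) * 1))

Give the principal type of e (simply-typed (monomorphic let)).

Working:
  unify Int ~ Int
  unify Bool ~ Bool
  unify Int ~ Int
  unify Int ~ Int
let x : Int
x : Int
  unify Int ~ Int
  unify Int ~ Int
  unify Int ~ Int
  unify Int ~ Int

Answer: Int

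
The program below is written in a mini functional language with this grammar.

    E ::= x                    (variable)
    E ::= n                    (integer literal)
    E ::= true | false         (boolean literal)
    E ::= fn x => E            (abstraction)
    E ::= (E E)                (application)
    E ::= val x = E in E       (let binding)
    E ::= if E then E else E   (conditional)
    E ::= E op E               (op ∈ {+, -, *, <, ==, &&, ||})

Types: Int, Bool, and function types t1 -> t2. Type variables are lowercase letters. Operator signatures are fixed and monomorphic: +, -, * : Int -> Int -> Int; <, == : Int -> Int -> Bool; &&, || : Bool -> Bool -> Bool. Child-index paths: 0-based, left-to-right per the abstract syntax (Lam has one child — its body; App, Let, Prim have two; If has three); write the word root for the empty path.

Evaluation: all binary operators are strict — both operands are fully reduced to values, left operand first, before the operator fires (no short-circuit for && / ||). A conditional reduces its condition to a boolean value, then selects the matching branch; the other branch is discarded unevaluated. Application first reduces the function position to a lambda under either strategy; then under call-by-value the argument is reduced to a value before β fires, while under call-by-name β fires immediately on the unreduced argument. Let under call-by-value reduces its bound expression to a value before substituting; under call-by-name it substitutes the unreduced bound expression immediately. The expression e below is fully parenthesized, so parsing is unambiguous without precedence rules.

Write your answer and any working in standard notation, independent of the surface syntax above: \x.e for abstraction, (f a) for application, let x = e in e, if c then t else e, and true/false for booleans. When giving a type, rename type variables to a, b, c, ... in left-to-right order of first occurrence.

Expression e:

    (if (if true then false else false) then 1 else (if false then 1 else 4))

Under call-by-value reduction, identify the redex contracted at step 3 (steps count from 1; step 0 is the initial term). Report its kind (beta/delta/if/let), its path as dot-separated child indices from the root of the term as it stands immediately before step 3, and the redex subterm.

Trace:
step 0: (if (if true then false else false) then 1 else (if false then 1 else 4))
step 1: [if@0] (if false then 1 else (if false then 1 else 4))
step 2: [if@root] (if false then 1 else 4)
step 3: [if@root] 4

Answer: if at root : (if false then 1 else 4)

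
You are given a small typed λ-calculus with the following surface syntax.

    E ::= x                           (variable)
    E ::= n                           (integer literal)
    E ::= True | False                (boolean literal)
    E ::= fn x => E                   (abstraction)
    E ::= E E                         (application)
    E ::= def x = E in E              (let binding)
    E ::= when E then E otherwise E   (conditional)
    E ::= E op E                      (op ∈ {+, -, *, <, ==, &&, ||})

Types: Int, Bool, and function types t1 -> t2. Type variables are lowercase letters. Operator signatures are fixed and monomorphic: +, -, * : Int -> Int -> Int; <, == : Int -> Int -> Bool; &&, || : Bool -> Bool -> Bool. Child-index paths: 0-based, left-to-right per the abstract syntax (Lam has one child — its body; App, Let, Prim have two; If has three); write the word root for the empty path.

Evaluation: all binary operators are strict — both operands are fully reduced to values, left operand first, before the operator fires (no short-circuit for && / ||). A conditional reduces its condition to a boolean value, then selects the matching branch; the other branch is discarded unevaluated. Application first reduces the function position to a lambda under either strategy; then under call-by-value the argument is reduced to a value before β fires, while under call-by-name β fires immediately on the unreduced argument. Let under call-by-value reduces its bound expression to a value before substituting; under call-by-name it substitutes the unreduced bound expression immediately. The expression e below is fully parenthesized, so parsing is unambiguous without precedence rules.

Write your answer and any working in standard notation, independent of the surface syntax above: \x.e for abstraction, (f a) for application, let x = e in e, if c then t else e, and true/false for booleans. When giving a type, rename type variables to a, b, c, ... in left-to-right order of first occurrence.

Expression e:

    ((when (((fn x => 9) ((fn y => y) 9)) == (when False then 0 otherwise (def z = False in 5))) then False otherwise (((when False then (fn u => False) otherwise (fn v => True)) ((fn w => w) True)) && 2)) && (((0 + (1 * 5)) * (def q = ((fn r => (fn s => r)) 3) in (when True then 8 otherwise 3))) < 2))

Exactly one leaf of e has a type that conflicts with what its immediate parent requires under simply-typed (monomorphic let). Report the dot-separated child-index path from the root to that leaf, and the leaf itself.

Working:
\x._ : a -> Int
y : b
\y._ : b -> b
  unify b -> b ~ Int -> c
  unify b ~ Int
  unify Int ~ c
_ _ : Int
  unify a -> Int ~ Int -> d
  unify a ~ Int
  unify Int ~ d
_ _ : Int
  unify Int ~ Int
  unify Bool ~ Bool
let z : Bool
  unify Int ~ Int
  unify Int ~ Int
  unify Bool ~ Bool
  unify Bool ~ Bool
\u._ : e -> Bool
\v._ : f -> Bool
  unify e -> Bool ~ f -> Bool
  unify e ~ f
  unify Bool ~ Bool
w : g
\w._ : g -> g
  unify g -> g ~ Bool -> h
  unify g ~ Bool
  unify Bool ~ h
_ _ : Bool
  unify f -> Bool ~ Bool -> i
  unify f ~ Bool
  unify Bool ~ i
_ _ : Bool
  unify Bool ~ Bool
  unify Int ~ Bool
  FAIL: mismatch Int ~ Bool

Answer: 0.2.1 : 2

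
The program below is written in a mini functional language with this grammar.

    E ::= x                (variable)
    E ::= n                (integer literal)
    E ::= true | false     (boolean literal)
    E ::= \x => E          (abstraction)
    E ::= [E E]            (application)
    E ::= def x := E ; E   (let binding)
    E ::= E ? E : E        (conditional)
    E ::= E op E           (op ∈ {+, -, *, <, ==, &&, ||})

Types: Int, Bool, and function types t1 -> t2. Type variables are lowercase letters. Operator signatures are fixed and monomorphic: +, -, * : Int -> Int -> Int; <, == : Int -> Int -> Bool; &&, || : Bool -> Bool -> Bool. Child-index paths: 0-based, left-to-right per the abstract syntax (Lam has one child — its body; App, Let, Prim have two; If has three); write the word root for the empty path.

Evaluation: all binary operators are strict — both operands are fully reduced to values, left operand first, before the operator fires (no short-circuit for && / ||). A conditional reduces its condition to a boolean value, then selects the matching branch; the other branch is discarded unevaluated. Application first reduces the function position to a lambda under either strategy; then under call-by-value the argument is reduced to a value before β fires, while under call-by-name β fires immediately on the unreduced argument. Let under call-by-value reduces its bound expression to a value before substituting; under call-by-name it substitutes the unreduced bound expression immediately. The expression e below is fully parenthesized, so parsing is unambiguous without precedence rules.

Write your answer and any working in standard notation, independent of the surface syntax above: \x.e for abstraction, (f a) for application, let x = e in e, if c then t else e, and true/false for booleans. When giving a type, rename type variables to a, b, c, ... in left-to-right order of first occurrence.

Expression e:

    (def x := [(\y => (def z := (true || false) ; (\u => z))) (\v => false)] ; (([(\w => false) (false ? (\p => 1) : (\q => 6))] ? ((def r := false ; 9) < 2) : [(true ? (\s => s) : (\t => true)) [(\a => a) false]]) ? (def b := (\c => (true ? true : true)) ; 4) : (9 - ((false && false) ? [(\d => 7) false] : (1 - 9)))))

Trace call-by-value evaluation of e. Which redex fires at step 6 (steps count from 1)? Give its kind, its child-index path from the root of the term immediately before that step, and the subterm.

Trace:
step 0: (let x = ((\y.(let z = (true || false) in (\u.z))) (\v.false)) in (if (if ((\w.false) (if false then (\p.1) else (\q.6))) then ((let r = false in 9) < 2) else ((if true then (\s.s) else (\t.true)) ((\a.a) false))) then (let b = (\c.(if true then true else true)) in 4) else (9 - (if (false && false) then ((\d.7) false) else (1 - 9)))))
step 1: [beta@0] (let x = (let z = (true || false) in (\u.z)) in (if (if ((\w.false) (if false then (\p.1) else (\q.6))) then ((let r = false in 9) < 2) else ((if true then (\s.s) else (\t.true)) ((\a.a) false))) then (let b = (\c.(if true then true else true)) in 4) else (9 - (if (false && false) then ((\d.7) false) else (1 - 9)))))
step 2: [delta@0.0] (let x = (let z = true in (\u.z)) in (if (if ((\w.false) (if false then (\p.1) else (\q.6))) then ((let r = false in 9) < 2) else ((if true then (\s.s) else (\t.true)) ((\a.a) false))) then (let b = (\c.(if true then true else true)) in 4) else (9 - (if (false && false) then ((\d.7) false) else (1 - 9)))))
step 3: [let@0] (let x = (\u.true) in (if (if ((\w.false) (if false then (\p.1) else (\q.6))) then ((let r = false in 9) < 2) else ((if true then (\s.s) else (\t.true)) ((\a.a) false))) then (let b = (\c.(if true then true else true)) in 4) else (9 - (if (false && false) then ((\d.7) false) else (1 - 9)))))
step 4: [let@root] (if (if ((\w.false) (if false then (\p.1) else (\q.6))) then ((let r = false in 9) < 2) else ((if true then (\s.s) else (\t.true)) ((\a.a) false))) then (let b = (\c.(if true then true else true)) in 4) else (9 - (if (false && false) then ((\d.7) false) else (1 - 9))))
step 5: [if@0.0.1] (if (if ((\w.false) (\q.6)) then ((let r = false in 9) < 2) else ((if true then (\s.s) else (\t.true)) ((\a.a) false))) then (let b = (\c.(if true then true else true)) in 4) else (9 - (if (false && false) then ((\d.7) false) else (1 - 9))))
step 6: [beta@0.0] (if (if false then ((let r = false in 9) < 2) else ((if true then (\s.s) else (\t.true)) ((\a.a) false))) then (let b = (\c.(if true then true else true)) in 4) else (9 - (if (false && false) then ((\d.7) false) else (1 - 9))))

Answer: beta at 0.0 : ((\w.false) (\q.6))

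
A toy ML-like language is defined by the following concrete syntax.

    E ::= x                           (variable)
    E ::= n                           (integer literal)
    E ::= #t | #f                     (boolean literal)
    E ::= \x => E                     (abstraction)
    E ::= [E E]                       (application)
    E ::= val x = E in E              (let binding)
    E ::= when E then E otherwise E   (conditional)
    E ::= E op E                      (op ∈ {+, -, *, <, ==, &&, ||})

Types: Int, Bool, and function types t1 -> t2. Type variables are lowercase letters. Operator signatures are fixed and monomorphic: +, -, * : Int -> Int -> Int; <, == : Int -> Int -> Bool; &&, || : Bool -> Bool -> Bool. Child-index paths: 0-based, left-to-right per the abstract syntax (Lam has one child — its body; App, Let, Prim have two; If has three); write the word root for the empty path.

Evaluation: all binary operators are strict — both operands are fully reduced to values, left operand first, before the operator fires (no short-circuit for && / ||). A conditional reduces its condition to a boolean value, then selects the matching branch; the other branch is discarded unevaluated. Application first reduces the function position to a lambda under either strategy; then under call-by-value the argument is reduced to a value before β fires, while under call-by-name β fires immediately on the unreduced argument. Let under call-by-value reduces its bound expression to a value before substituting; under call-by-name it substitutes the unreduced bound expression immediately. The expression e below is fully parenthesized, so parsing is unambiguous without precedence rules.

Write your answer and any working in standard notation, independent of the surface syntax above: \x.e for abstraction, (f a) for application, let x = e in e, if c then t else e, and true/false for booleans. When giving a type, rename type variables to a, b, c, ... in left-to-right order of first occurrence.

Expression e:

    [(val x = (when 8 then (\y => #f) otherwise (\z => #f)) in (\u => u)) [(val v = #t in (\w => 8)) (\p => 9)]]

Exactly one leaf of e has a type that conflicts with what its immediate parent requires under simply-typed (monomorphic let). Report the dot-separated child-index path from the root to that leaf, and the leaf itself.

Answer: 0.0.0 : 8

Trace:
  unify Int ~ Bool
  FAIL: mismatch Int ~ Bool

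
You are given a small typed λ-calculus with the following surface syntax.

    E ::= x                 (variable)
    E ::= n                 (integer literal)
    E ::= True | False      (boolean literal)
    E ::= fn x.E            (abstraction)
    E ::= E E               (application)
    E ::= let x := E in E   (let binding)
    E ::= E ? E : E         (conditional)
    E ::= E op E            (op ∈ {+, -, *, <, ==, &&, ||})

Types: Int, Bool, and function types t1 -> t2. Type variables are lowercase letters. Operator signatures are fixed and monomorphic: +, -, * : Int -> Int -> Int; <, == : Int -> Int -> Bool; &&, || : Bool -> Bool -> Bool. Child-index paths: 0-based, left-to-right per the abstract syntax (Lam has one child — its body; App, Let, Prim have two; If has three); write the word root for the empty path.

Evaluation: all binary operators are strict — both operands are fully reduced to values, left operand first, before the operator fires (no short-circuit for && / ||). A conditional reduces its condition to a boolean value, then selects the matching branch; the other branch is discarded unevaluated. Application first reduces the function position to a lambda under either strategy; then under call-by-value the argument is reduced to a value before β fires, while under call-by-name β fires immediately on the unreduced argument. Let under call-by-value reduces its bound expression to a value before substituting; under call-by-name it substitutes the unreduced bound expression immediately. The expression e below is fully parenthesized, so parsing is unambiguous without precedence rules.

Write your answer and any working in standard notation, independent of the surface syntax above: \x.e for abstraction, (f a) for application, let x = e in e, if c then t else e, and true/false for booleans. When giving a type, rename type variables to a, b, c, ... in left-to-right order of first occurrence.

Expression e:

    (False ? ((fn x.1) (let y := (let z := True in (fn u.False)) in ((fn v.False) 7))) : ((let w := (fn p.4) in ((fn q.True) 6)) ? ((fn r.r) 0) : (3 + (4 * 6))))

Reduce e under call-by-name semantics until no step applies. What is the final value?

Trace:
step 0: (if false then ((\x.1) (let y = (let z = true in (\u.false)) in ((\v.false) 7))) else (if (let w = (\p.4) in ((\q.true) 6)) then ((\r.r) 0) else (3 + (4 * 6))))
step 1: [if@root] (if (let w = (\p.4) in ((\q.true) 6)) then ((\r.r) 0) else (3 + (4 * 6)))
step 2: [let@0] (if ((\q.true) 6) then ((\r.r) 0) else (3 + (4 * 6)))
step 3: [beta@0] (if true then ((\r.r) 0) else (3 + (4 * 6)))
step 4: [if@root] ((\r.r) 0)
step 5: [beta@root] 0

Answer: 0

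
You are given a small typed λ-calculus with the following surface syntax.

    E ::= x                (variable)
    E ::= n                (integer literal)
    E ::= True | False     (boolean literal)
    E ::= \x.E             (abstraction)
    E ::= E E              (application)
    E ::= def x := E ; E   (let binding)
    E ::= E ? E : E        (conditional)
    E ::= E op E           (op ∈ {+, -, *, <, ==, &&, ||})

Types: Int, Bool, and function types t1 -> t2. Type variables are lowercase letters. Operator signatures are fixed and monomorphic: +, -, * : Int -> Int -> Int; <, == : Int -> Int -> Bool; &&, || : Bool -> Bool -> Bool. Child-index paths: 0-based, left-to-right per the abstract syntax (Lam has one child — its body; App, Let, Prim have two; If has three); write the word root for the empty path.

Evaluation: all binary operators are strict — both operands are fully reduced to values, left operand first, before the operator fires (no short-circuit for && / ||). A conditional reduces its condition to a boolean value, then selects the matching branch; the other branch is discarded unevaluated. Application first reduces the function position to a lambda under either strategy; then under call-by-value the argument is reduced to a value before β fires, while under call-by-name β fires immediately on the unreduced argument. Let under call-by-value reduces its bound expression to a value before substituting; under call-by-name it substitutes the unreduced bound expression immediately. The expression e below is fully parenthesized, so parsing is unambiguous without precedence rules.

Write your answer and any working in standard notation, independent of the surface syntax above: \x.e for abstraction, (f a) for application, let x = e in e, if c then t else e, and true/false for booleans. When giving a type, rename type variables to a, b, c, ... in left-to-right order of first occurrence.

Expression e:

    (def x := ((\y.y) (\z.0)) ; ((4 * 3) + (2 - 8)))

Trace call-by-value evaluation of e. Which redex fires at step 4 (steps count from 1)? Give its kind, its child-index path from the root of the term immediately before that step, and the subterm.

Answer: delta at 1 : (2 - 8)

Derivation:
step 0: (let x = ((\y.y) (\z.0)) in ((4 * 3) + (2 - 8)))
step 1: [beta@0] (let x = (\z.0) in ((4 * 3) + (2 - 8)))
step 2: [let@root] ((4 * 3) + (2 - 8))
step 3: [delta@0] (12 + (2 - 8))
step 4: [delta@1] (12 + -6)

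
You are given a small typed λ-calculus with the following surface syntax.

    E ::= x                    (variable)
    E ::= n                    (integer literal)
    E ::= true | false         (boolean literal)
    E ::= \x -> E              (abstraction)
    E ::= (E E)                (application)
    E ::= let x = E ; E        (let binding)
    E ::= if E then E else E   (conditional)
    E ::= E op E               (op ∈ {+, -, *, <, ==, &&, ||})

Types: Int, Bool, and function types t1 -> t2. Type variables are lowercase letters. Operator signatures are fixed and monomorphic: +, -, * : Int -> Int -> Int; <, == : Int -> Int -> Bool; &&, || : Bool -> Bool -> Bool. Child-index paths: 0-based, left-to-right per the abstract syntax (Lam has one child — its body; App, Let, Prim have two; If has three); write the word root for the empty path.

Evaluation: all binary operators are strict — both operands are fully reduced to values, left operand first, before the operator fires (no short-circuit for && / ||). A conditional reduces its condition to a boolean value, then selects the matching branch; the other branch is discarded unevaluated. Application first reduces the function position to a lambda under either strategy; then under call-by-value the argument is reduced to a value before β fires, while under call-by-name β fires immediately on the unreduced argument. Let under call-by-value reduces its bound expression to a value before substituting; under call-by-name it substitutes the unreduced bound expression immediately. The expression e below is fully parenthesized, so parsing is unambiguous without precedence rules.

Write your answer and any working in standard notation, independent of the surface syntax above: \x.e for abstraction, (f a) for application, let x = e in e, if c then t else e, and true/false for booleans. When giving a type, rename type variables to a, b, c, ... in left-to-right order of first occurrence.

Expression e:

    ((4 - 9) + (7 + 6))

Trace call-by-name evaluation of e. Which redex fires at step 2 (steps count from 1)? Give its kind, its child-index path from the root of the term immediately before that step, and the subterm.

Derivation:
step 0: ((4 - 9) + (7 + 6))
step 1: [delta@0] (-5 + (7 + 6))
step 2: [delta@1] (-5 + 13)

Answer: delta at 1 : (7 + 6)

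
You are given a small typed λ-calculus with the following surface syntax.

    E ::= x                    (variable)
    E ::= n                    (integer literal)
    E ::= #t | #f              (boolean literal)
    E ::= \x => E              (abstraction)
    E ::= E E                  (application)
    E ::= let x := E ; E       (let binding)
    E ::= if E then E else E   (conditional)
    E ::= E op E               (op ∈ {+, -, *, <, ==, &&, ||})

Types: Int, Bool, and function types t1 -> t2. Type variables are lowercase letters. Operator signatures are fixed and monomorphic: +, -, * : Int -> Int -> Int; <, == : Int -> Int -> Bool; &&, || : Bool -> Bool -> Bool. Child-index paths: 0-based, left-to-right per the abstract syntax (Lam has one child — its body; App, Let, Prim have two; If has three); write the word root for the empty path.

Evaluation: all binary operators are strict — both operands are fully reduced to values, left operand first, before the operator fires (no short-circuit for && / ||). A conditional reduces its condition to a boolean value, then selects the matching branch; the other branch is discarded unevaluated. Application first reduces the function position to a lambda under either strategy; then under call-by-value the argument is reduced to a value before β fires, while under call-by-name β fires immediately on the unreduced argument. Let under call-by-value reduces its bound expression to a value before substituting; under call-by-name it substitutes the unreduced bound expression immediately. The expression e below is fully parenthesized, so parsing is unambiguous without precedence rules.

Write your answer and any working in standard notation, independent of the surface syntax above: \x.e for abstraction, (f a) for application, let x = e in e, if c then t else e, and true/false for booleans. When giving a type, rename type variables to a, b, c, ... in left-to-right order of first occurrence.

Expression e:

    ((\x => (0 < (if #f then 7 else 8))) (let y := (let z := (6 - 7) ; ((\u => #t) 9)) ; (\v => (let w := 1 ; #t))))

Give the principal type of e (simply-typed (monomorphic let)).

Answer: Bool

Working:
  unify Int ~ Int
  unify Bool ~ Bool
  unify Int ~ Int
  unify Int ~ Int
\x._ : a -> Bool
  unify Int ~ Int
  unify Int ~ Int
let z : Int
\u._ : b -> Bool
  unify b -> Bool ~ Int -> c
  unify b ~ Int
  unify Bool ~ c
_ _ : Bool
let y : Bool
let w : Int
\v._ : d -> Bool
  unify a -> Bool ~ (d -> Bool) -> e
  unify a ~ d -> Bool
  unify Bool ~ e
_ _ : Bool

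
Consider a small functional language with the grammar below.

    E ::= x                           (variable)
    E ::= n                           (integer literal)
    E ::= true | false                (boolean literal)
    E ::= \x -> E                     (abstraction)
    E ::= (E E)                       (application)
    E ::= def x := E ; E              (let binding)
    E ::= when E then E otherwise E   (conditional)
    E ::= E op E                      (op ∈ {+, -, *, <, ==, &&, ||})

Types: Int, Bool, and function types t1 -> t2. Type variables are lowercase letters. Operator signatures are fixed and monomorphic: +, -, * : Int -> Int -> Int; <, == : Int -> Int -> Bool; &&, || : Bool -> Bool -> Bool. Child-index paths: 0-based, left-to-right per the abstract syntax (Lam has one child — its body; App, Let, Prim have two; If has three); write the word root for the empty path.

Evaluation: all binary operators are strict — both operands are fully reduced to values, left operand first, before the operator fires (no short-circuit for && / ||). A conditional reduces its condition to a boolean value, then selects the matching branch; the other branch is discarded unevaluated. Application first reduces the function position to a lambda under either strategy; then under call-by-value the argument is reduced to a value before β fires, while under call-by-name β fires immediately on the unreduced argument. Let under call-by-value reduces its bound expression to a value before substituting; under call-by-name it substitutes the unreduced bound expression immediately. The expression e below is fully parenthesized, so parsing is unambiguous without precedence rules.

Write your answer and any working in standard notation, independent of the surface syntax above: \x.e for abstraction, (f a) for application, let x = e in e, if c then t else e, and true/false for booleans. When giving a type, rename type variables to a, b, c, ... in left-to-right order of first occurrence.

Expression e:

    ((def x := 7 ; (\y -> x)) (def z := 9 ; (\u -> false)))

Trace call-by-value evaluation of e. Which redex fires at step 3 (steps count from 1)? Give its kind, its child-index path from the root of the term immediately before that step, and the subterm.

Answer: beta at root : ((\y.7) (\u.false))

Derivation:
step 0: ((let x = 7 in (\y.x)) (let z = 9 in (\u.false)))
step 1: [let@0] ((\y.7) (let z = 9 in (\u.false)))
step 2: [let@1] ((\y.7) (\u.false))
step 3: [beta@root] 7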